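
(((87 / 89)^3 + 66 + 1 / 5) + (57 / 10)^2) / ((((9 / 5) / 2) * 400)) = 7023189361 / 25378884000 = 0.28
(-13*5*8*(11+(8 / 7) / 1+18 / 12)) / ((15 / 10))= -99320 / 21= -4729.52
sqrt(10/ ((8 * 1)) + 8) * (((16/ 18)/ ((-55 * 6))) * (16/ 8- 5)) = 2 * sqrt(37)/ 495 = 0.02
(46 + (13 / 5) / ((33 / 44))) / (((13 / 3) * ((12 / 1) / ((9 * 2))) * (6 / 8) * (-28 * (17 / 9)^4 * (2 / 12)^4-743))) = -3154633776 / 102701774435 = -0.03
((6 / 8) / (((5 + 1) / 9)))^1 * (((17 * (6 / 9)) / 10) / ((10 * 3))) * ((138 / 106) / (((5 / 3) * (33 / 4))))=0.00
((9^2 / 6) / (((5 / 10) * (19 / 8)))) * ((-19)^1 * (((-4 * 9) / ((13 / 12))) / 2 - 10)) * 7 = 523152 / 13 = 40242.46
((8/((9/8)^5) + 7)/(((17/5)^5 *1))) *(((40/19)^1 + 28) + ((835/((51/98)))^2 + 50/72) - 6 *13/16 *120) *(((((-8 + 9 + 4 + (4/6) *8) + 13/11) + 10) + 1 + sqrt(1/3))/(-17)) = -797996570730922615071875/9297666403587822348 - 1074019610674189253125 *sqrt(3)/845242400326165668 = -88028.47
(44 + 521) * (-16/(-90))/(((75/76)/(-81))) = -206112/25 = -8244.48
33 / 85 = 0.39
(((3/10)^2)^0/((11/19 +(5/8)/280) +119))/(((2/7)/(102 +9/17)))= 51927456/17303875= 3.00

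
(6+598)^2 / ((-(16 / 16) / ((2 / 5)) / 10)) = -1459264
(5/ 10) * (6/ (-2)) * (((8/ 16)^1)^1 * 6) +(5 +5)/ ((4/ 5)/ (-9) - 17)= -7821/ 1538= -5.09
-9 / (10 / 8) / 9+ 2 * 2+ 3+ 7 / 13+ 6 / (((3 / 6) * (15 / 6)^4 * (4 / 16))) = 64734 / 8125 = 7.97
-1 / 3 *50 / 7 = -50 / 21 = -2.38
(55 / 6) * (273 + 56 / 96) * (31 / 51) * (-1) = -5597515 / 3672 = -1524.38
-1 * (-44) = 44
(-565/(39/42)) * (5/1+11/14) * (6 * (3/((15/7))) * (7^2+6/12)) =-19029087/13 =-1463775.92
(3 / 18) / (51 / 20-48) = -10 / 2727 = -0.00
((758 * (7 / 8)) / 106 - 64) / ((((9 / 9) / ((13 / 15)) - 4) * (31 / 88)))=3501069 / 60791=57.59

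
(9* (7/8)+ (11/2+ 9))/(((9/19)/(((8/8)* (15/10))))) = 3401/48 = 70.85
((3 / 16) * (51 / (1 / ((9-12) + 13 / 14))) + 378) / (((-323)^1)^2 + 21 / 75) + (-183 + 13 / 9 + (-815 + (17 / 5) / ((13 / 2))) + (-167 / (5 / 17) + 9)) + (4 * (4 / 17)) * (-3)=-9050438508780677 / 5810306261760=-1557.65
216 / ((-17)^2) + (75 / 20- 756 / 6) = -140457 / 1156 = -121.50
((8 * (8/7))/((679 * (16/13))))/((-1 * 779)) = -52/3702587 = -0.00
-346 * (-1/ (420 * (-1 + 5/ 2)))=173/ 315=0.55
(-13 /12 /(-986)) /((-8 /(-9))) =39 /31552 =0.00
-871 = -871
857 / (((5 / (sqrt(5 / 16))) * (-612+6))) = -857 * sqrt(5) / 12120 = -0.16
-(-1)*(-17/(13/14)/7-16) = -242/13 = -18.62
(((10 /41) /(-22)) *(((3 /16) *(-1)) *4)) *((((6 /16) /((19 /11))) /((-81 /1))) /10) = -1 /448704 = -0.00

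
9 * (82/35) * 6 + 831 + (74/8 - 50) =128347/140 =916.76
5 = 5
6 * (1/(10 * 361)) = 0.00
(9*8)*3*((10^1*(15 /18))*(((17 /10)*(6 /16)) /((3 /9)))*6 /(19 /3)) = 61965 /19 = 3261.32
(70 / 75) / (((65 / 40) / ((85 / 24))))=2.03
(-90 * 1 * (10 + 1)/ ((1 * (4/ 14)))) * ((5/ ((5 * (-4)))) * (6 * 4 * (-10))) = -207900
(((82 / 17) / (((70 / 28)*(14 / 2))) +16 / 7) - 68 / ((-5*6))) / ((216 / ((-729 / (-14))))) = 38781 / 33320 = 1.16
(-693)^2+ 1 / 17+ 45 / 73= 595989847 / 1241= 480249.68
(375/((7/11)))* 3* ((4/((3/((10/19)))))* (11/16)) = 226875/266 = 852.91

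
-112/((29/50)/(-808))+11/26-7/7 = 117644365/754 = 156027.01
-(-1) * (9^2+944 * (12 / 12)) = 1025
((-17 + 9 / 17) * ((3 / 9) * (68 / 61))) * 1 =-1120 / 183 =-6.12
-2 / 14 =-0.14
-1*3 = -3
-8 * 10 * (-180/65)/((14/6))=8640/91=94.95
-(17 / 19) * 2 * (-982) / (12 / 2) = 16694 / 57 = 292.88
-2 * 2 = -4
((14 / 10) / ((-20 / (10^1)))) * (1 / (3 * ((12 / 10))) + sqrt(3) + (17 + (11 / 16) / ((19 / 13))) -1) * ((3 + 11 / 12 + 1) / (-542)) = 413 * sqrt(3) / 65040 + 18924899 / 177949440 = 0.12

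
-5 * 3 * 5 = -75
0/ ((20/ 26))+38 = 38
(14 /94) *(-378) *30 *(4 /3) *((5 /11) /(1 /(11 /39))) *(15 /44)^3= -37209375 /3252964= -11.44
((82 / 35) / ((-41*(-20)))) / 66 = 1 / 23100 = 0.00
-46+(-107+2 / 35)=-5353 / 35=-152.94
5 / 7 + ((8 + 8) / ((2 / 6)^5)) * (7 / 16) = 11912 / 7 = 1701.71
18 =18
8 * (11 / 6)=44 / 3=14.67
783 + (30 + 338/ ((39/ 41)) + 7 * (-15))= 3190/ 3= 1063.33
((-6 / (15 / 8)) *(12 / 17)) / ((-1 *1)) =2.26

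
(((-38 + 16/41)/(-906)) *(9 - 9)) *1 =0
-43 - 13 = -56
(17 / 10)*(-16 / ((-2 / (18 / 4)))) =306 / 5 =61.20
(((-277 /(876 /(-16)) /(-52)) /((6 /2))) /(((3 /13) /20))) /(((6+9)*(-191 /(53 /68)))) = 14681 /19199511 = 0.00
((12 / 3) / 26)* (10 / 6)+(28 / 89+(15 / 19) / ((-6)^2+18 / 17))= 546881 / 923286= 0.59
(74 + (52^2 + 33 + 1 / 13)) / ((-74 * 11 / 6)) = -109632 / 5291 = -20.72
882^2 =777924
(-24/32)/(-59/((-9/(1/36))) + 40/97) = -23571/18683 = -1.26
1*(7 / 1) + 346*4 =1391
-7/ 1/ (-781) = 7/ 781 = 0.01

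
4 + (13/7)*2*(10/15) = 136/21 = 6.48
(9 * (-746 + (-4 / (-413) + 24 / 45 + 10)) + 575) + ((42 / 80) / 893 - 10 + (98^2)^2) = 1360621402442441 / 14752360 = 92230761.89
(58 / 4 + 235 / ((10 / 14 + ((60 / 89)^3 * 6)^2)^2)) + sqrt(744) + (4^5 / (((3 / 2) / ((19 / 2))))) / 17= 2 * sqrt(186) + 99800468785907740828103558093 / 243408943817265746193105630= 437.29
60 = 60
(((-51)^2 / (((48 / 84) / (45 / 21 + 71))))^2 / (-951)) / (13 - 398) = 36947017728 / 122045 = 302732.74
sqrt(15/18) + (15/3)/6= 5/6 + sqrt(30)/6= 1.75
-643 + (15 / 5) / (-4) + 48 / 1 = -2383 / 4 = -595.75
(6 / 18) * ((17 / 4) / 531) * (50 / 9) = 425 / 28674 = 0.01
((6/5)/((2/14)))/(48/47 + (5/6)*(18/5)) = 94/45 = 2.09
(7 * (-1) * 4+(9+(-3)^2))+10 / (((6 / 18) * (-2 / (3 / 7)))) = -115 / 7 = -16.43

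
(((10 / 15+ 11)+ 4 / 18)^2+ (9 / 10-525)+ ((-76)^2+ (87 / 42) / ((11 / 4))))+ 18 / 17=5720325781 / 1060290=5395.06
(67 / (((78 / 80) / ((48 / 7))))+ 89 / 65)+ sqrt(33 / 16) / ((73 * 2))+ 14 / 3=477.25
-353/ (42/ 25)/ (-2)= 8825/ 84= 105.06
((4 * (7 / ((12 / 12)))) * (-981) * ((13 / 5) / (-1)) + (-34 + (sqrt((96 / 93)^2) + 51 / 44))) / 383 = 486845641 / 2612060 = 186.38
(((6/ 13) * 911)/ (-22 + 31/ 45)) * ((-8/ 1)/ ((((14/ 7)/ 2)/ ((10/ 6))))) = 3279600/ 12467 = 263.06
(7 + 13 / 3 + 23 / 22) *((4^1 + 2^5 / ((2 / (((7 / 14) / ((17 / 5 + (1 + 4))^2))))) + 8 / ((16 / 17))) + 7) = 14133283 / 58212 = 242.79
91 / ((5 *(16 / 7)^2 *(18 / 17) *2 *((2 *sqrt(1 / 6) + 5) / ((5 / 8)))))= 379015 / 1794048 - 75803 *sqrt(6) / 5382144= 0.18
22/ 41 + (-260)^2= 2771622/ 41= 67600.54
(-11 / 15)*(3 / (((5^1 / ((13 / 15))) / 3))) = -143 / 125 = -1.14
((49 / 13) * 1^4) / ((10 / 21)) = 1029 / 130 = 7.92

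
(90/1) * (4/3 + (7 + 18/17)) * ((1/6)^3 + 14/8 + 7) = 7400.24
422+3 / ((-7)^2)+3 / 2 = 41509 / 98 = 423.56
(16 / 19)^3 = 4096 / 6859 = 0.60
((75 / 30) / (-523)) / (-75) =1 / 15690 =0.00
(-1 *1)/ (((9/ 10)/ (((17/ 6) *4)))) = -340/ 27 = -12.59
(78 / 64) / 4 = 0.30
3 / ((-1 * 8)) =-3 / 8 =-0.38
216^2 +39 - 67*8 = 46159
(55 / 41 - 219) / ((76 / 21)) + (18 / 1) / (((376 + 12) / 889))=-2856315 / 151126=-18.90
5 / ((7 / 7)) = 5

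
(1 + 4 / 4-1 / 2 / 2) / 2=7 / 8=0.88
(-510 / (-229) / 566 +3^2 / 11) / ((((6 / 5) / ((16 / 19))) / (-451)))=-320383840 / 1231333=-260.19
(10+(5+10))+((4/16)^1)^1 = 101/4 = 25.25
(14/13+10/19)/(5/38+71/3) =0.07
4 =4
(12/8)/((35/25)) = 15/14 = 1.07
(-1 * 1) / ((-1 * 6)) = 1 / 6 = 0.17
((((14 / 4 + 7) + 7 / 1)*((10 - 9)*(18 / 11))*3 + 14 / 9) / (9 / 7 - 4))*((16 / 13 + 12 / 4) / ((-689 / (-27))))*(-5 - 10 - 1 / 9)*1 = 41216840 / 510549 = 80.73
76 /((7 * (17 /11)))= 836 /119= 7.03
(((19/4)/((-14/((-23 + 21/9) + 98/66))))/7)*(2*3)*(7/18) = 4009/1848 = 2.17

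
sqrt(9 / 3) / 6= 0.29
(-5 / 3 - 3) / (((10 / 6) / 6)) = -84 / 5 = -16.80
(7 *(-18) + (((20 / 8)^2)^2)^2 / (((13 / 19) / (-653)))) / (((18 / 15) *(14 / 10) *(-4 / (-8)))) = -121172592575 / 69888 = -1733811.13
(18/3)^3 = 216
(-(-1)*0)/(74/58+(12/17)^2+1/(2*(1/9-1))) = 0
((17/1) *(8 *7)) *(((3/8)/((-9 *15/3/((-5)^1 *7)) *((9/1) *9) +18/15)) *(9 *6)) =224910/1229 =183.00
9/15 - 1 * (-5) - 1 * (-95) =503/5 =100.60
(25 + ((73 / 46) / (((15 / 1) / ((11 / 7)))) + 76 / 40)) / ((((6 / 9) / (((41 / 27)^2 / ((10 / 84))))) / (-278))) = -218616.86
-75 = -75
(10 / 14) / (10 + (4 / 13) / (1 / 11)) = 65 / 1218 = 0.05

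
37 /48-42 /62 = 139 /1488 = 0.09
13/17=0.76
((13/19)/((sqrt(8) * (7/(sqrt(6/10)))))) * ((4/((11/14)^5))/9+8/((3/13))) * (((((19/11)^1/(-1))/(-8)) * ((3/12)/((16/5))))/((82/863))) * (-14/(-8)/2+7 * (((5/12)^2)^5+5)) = 23318927871413340617087 * sqrt(30)/20723585563991256072192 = 6.16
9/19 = 0.47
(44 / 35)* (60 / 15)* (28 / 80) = 44 / 25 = 1.76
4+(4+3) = 11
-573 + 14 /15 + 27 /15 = -8554 /15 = -570.27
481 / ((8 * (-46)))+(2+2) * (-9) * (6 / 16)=-5449 / 368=-14.81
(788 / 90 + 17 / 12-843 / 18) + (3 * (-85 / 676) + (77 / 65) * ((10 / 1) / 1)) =-383173 / 15210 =-25.19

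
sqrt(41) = 6.40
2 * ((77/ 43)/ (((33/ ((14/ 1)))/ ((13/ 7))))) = 364/ 129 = 2.82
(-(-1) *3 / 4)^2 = 9 / 16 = 0.56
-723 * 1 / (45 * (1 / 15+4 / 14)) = -1687 / 37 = -45.59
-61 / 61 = -1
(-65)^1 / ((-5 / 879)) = 11427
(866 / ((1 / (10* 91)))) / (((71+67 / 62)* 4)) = 12214930 / 4469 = 2733.26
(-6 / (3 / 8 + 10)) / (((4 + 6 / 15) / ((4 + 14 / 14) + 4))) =-1.18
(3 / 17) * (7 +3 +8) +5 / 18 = 1057 / 306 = 3.45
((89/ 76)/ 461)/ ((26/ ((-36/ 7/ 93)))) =-267/ 49418278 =-0.00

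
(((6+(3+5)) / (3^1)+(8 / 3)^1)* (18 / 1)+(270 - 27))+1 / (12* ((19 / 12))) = 7126 / 19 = 375.05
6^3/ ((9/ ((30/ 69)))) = 10.43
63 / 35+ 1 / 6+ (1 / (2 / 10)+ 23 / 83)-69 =-153773 / 2490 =-61.76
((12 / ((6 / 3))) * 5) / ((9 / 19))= 190 / 3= 63.33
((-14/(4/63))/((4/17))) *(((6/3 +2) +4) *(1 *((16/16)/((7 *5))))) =-1071/5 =-214.20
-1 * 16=-16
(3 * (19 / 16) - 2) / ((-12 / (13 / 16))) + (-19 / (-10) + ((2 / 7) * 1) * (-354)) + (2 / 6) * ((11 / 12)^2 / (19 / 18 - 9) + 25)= -127266851 / 1397760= -91.05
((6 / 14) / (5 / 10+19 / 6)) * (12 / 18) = 6 / 77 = 0.08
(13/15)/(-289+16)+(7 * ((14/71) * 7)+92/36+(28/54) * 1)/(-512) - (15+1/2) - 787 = -27568957181/34352640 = -802.53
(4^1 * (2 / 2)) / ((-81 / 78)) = -104 / 27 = -3.85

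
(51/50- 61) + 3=-2849/50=-56.98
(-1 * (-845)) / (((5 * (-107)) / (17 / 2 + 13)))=-7267 / 214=-33.96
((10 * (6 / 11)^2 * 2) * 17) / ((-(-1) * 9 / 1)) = 1360 / 121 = 11.24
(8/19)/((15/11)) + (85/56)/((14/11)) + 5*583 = 651663067/223440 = 2916.50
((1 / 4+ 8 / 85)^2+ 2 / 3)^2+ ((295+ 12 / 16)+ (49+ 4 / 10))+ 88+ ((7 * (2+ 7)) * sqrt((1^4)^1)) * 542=4158916798815289 / 120270240000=34579.77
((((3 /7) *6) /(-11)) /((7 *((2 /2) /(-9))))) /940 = 0.00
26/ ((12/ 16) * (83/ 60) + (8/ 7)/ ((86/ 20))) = 626080/ 31383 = 19.95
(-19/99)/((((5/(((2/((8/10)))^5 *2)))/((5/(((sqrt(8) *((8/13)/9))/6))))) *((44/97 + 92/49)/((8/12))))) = -733744375 *sqrt(2)/3120128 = -332.57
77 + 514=591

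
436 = 436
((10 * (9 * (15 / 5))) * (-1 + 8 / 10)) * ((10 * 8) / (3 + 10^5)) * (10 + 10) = -86400 / 100003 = -0.86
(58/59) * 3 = 174/59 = 2.95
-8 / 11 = -0.73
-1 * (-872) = 872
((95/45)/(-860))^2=361/59907600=0.00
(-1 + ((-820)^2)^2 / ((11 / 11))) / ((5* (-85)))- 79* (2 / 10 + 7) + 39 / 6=-53190823409 / 50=-1063816468.18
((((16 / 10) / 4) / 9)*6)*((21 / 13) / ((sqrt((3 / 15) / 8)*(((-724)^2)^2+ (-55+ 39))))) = 7*sqrt(10) / 2232428891550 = 0.00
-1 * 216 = -216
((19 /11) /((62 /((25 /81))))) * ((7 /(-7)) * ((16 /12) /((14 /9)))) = -475 /64449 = -0.01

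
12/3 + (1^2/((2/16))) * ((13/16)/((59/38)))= 483/59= 8.19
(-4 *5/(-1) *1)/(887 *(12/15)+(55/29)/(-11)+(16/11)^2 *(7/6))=1052700/37470641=0.03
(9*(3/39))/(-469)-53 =-323150/6097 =-53.00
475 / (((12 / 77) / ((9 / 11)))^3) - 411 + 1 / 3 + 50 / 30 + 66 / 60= 21864347 / 320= 68326.08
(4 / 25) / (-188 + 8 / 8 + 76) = -4 / 2775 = -0.00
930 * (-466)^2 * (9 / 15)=121173048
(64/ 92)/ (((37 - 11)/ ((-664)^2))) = 3527168/ 299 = 11796.55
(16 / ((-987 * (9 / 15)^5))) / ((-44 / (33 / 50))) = 250 / 79947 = 0.00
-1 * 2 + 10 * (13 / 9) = 112 / 9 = 12.44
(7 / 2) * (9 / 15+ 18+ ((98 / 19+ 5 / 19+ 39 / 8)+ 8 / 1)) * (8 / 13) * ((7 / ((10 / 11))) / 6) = 387541 / 3800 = 101.98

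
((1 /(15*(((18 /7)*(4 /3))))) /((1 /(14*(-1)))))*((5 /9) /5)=-49 /1620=-0.03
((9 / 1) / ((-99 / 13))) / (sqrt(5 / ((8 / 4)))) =-13 * sqrt(10) / 55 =-0.75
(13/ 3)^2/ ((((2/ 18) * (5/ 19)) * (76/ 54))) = 4563/ 10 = 456.30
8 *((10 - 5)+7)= 96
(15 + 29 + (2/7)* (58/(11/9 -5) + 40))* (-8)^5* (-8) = 1592262656/119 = 13380358.45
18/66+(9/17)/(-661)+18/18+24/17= 2.68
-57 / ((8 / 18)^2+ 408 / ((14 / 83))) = -32319 / 1371604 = -0.02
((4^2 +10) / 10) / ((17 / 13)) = 169 / 85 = 1.99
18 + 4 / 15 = 274 / 15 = 18.27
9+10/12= 59/6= 9.83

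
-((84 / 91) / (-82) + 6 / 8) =-1575 / 2132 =-0.74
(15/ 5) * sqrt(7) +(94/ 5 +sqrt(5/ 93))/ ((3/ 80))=515.45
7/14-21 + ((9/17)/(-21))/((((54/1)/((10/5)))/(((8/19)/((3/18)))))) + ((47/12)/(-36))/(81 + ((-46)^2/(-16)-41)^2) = -1205410879709/58793755230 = -20.50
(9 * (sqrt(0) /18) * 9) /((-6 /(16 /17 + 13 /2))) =0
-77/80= -0.96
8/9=0.89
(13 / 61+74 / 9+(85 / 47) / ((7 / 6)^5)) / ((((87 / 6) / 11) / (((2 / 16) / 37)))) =44231310629 / 1861316022132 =0.02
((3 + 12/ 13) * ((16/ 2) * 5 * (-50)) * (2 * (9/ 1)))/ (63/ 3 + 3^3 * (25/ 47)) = -14382000/ 3601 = -3993.89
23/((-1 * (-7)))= 23/7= 3.29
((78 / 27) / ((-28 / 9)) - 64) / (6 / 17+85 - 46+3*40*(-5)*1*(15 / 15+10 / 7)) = 5151 / 112478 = 0.05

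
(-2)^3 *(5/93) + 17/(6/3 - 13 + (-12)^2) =-3739/12369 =-0.30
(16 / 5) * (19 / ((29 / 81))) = 24624 / 145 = 169.82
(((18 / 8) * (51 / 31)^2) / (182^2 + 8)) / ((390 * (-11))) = -0.00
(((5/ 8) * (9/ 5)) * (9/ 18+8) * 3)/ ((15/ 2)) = 153/ 40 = 3.82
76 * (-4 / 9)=-304 / 9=-33.78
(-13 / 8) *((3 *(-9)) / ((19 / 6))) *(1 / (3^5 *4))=13 / 912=0.01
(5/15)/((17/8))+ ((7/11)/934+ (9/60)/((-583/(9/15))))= 218540497/1388531100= 0.16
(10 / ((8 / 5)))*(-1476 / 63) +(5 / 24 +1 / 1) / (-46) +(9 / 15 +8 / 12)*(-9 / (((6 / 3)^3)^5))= -11589690251 / 79134720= -146.46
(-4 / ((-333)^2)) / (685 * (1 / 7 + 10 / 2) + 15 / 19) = -532 / 51967575405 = -0.00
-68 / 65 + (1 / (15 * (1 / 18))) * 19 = 1414 / 65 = 21.75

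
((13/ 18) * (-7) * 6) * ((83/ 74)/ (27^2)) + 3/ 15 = 0.15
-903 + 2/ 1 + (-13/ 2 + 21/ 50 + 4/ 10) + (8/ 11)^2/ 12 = -8227721/ 9075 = -906.64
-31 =-31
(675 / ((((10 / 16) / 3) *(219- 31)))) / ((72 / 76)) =855 / 47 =18.19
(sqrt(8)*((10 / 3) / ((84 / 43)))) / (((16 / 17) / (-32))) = -7310*sqrt(2) / 63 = -164.09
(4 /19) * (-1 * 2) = -8 /19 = -0.42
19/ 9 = 2.11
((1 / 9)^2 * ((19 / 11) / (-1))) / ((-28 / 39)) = 0.03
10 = 10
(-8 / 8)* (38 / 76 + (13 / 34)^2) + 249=287097 / 1156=248.35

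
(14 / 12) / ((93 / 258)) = 301 / 93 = 3.24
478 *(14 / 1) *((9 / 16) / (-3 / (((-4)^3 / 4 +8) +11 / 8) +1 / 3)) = 2394063 / 500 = 4788.13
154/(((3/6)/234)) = 72072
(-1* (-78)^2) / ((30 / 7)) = -7098 / 5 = -1419.60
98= 98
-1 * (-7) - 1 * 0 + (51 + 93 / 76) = 4501 / 76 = 59.22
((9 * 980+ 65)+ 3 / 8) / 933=71083 / 7464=9.52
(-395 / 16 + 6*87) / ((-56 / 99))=-787743 / 896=-879.18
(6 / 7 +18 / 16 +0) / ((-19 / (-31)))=3441 / 1064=3.23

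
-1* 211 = -211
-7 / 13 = -0.54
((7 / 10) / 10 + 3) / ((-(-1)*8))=307 / 800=0.38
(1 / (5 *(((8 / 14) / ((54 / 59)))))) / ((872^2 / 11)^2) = 22869 / 341128458199040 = 0.00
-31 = -31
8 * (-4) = -32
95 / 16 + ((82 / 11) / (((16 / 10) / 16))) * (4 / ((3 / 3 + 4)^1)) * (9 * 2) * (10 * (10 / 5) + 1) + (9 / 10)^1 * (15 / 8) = 1984415 / 88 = 22550.17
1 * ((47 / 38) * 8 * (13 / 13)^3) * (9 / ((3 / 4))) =2256 / 19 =118.74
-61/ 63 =-0.97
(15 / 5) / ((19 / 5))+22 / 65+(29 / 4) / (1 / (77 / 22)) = 261849 / 9880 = 26.50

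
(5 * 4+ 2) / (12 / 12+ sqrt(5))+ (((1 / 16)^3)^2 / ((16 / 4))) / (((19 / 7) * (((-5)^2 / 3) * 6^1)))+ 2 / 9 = -3028287487937 / 573780787200+ 11 * sqrt(5) / 2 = 7.02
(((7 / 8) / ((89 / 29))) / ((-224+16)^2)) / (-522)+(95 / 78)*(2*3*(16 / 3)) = 21610168313 / 554471424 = 38.97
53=53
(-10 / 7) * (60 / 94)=-300 / 329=-0.91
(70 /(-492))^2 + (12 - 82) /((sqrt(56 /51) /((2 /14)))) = 1225 /60516 - 5*sqrt(714) /14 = -9.52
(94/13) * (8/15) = 752/195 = 3.86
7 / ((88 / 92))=161 / 22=7.32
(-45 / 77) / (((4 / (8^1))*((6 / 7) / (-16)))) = 240 / 11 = 21.82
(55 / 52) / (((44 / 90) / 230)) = 25875 / 52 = 497.60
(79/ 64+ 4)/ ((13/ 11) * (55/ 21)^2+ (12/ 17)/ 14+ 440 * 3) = 2511495/ 637260352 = 0.00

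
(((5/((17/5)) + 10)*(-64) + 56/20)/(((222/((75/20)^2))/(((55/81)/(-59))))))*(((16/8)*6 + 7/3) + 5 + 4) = 299154625/24047928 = 12.44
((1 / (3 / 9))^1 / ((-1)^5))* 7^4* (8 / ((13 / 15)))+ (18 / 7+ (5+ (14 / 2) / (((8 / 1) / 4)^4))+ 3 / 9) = -290388521 / 4368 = -66480.89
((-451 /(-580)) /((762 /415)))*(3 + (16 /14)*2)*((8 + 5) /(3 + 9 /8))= 7.05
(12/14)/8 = 3/28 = 0.11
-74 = -74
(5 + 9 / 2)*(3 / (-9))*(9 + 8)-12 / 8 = -166 / 3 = -55.33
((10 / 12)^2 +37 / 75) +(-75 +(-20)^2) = 293569 / 900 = 326.19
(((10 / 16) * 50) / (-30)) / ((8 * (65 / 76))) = -95 / 624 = -0.15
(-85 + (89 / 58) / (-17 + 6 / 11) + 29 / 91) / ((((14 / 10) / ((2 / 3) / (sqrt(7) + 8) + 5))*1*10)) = -1808702453 / 58641828 + 26995559*sqrt(7) / 381171882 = -30.66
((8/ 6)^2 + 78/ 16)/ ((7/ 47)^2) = 1058111/ 3528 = 299.92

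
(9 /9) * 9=9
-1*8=-8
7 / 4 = 1.75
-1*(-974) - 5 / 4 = 3891 / 4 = 972.75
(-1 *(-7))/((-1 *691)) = -7/691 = -0.01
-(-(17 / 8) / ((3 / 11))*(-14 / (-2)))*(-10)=-6545 / 12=-545.42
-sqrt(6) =-2.45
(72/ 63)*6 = 48/ 7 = 6.86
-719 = -719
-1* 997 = -997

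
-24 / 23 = -1.04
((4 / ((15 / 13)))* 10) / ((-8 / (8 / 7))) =-104 / 21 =-4.95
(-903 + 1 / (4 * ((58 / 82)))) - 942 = -213979 / 116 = -1844.65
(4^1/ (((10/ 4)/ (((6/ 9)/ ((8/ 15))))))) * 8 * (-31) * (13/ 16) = -403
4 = 4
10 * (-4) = -40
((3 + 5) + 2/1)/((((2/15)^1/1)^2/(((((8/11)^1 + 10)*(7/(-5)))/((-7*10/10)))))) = 1206.82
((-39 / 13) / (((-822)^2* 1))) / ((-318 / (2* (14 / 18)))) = 7 / 322301268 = 0.00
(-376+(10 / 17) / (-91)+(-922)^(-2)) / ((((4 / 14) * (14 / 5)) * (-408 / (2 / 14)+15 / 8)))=2472392798705 / 15013610226342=0.16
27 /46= 0.59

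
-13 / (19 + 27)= -13 / 46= -0.28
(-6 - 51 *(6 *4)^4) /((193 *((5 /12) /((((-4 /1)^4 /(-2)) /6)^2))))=-92408938496 /965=-95760558.03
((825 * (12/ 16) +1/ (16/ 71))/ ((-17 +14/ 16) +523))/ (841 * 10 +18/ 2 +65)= 9971/ 68805240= 0.00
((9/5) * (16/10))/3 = 24/25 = 0.96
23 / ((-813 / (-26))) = 0.74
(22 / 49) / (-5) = -0.09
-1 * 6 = -6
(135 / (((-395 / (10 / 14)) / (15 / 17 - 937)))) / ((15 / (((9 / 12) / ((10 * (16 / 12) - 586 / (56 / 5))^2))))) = 108278856 / 14404514375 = 0.01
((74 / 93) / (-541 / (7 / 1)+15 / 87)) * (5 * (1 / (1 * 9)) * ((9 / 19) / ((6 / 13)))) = -488215 / 82981854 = -0.01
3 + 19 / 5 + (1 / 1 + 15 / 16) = 699 / 80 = 8.74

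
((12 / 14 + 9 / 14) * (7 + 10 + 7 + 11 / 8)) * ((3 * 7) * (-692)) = -2212497 / 4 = -553124.25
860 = 860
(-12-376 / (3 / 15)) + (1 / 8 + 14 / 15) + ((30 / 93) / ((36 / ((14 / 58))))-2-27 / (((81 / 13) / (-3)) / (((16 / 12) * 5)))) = -584582141 / 323640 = -1806.27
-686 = -686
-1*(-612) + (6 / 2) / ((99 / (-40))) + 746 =44774 / 33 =1356.79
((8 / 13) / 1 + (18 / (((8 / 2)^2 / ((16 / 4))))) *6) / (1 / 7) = 2513 / 13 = 193.31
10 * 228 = 2280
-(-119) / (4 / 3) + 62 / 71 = 90.12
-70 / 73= -0.96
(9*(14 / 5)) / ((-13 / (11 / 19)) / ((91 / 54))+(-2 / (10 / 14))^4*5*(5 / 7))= 24255 / 198463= 0.12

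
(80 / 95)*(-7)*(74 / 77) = -1184 / 209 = -5.67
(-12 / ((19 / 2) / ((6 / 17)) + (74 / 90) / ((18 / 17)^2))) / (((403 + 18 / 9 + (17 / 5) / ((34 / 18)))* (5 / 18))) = -0.00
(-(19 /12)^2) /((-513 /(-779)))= -14801 /3888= -3.81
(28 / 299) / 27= 0.00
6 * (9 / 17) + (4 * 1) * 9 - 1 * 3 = 615 / 17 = 36.18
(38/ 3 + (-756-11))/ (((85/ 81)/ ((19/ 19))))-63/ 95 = -232398/ 323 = -719.50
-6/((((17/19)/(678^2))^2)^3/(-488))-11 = 1299717613689011587149940694482808259420591829/24137569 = 53846251612538594385786770000000000000.00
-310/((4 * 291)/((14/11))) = -1085/3201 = -0.34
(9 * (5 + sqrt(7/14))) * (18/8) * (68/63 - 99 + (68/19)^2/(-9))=-101671965/10108 - 20334393 * sqrt(2)/20216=-11481.06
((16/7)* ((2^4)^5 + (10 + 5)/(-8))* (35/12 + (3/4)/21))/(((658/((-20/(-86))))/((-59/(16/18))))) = -230141048955/1386406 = -165998.31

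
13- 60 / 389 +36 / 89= 458737 / 34621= 13.25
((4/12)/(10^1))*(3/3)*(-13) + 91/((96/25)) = 11167/480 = 23.26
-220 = -220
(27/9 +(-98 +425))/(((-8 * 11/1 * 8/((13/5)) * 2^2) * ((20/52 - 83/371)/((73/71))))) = -13731081/7052288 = -1.95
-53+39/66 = -52.41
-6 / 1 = -6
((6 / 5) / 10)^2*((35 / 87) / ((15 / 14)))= 98 / 18125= 0.01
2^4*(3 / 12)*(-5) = -20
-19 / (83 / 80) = -18.31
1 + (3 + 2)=6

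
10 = 10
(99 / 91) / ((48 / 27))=891 / 1456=0.61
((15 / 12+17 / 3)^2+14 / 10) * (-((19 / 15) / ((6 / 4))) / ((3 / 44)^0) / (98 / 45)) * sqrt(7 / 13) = -673607 * sqrt(91) / 458640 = -14.01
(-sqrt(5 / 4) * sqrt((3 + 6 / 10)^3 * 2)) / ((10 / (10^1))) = -54 / 5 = -10.80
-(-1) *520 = 520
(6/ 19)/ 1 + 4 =82/ 19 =4.32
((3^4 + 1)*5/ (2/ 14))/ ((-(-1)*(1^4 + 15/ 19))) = 27265/ 17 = 1603.82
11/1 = 11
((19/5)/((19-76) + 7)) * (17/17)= -19/250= -0.08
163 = 163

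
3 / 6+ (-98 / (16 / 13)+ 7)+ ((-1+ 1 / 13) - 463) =-55749 / 104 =-536.05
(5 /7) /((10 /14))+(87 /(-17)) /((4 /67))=-5761 /68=-84.72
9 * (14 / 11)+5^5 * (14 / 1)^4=120050011.45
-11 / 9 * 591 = -722.33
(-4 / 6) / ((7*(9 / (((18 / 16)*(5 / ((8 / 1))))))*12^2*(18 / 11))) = -55 / 1741824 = -0.00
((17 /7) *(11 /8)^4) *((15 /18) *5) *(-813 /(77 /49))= -18713.13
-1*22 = -22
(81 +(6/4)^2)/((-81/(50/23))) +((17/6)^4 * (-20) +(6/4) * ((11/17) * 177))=-1119.34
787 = 787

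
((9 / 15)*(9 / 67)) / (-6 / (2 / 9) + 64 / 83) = -2241 / 729295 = -0.00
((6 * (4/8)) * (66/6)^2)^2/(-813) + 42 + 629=137918/271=508.92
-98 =-98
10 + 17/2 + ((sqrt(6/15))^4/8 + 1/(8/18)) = 2077/100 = 20.77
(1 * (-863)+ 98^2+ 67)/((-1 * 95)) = -8808/95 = -92.72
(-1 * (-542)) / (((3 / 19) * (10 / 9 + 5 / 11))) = 339834 / 155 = 2192.48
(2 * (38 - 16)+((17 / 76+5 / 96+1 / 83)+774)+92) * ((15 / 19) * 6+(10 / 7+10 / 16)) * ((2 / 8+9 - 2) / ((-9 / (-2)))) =28874701640825 / 2899459584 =9958.65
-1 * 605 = -605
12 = 12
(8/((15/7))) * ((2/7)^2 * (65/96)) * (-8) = -104/63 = -1.65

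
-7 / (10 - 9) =-7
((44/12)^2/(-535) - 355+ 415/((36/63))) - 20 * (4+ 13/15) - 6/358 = 944194249/3447540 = 273.87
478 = 478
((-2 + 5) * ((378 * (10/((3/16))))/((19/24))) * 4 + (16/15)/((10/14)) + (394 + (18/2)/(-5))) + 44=436079713/1425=306020.85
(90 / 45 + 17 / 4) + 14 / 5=181 / 20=9.05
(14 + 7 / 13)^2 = 35721 / 169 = 211.37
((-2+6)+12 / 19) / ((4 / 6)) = 132 / 19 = 6.95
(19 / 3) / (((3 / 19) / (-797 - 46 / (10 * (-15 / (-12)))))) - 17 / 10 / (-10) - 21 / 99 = -63590089 / 1980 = -32116.21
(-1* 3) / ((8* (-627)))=1 / 1672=0.00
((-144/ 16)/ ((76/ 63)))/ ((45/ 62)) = -10.28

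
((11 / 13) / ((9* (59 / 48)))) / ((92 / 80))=0.07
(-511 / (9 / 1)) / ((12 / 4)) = -511 / 27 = -18.93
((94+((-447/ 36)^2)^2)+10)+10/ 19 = 9405985315/ 393984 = 23874.03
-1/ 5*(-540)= 108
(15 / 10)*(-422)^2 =267126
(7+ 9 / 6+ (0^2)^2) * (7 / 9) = 6.61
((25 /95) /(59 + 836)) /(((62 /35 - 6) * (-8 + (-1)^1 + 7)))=35 /1006696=0.00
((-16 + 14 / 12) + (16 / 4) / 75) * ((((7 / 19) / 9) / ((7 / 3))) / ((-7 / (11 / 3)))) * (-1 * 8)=-32516 / 29925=-1.09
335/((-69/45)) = -5025/23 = -218.48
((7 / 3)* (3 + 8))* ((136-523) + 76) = -23947 / 3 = -7982.33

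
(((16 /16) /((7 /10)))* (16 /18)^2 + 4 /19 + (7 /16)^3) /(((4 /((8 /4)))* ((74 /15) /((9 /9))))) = 313961135 /2176892928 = 0.14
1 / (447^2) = 1 / 199809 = 0.00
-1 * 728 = -728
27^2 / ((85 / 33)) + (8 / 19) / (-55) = 5027777 / 17765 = 283.02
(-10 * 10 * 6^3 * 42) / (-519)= 302400 / 173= 1747.98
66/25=2.64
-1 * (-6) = 6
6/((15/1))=2/5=0.40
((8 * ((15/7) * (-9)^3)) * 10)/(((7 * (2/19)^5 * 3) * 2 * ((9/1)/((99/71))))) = -496395947025/13916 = -35670878.63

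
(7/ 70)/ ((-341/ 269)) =-269/ 3410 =-0.08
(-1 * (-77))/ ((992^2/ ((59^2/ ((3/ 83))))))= 22247071/ 2952192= 7.54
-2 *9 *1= -18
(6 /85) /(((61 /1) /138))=828 /5185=0.16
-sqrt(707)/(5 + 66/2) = -sqrt(707)/38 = -0.70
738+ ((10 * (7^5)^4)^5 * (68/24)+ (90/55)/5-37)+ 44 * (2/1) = 151211776824957436095362283205435135907574249548791237493659606742561575738026386805046880239/165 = 916435011060348097547650200000000000000000000000000000000000000000000000000000000000000000.00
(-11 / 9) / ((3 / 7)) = -77 / 27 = -2.85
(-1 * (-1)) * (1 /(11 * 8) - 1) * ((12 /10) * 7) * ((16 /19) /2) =-3654 /1045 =-3.50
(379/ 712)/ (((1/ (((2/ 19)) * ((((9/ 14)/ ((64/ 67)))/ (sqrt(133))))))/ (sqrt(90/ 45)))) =228537 * sqrt(266)/ 806052352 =0.00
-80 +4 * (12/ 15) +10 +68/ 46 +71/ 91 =-675427/ 10465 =-64.54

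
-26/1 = -26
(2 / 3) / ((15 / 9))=2 / 5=0.40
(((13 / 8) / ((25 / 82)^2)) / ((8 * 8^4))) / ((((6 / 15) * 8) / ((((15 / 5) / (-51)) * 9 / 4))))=-196677 / 8912896000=-0.00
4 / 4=1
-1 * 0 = 0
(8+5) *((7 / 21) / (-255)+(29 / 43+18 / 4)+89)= 80543437 / 65790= 1224.25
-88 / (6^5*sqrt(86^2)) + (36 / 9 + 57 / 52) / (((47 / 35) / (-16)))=-3101269921 / 51074712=-60.72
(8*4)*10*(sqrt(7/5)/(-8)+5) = 1600-8*sqrt(35) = 1552.67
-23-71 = -94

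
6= 6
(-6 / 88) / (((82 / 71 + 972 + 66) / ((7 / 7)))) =-213 / 3246320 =-0.00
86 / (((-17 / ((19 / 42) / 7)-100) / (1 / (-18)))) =817 / 62082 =0.01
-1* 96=-96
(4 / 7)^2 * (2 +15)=272 / 49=5.55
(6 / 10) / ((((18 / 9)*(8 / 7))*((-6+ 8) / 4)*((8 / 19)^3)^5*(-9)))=-106267889209123588093 / 4222124650659840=-25169.29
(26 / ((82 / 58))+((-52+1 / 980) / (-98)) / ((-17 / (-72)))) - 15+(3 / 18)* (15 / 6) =607897657 / 100409820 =6.05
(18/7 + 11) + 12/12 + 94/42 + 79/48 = 2067/112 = 18.46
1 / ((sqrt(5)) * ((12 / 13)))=13 * sqrt(5) / 60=0.48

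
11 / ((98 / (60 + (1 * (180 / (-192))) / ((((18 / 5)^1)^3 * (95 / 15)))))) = 130007845 / 19305216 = 6.73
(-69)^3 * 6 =-1971054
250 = 250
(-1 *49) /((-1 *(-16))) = -3.06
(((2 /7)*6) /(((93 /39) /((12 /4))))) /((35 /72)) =33696 /7595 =4.44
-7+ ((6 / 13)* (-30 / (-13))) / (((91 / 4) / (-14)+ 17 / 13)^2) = 433 / 121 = 3.58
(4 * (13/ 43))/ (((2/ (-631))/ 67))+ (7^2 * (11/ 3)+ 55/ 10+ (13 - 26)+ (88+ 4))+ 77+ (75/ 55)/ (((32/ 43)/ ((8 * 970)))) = -15612338/ 1419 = -11002.35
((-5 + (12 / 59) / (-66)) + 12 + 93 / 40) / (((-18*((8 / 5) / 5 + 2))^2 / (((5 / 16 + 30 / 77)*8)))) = 3737989375 / 124496849664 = 0.03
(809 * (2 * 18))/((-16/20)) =-36405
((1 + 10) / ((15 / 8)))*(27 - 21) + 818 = 4266 / 5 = 853.20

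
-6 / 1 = -6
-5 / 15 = -1 / 3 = -0.33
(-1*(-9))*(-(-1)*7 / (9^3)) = 7 / 81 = 0.09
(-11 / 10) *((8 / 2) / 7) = -22 / 35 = -0.63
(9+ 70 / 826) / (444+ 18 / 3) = 268 / 13275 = 0.02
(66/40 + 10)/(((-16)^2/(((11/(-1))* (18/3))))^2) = 253737/327680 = 0.77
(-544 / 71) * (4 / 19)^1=-1.61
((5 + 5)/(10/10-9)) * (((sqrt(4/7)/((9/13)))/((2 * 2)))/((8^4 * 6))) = -0.00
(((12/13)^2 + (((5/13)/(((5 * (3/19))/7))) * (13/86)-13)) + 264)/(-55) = -4.59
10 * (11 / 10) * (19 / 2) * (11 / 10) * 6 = 689.70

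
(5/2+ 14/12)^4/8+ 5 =17881/648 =27.59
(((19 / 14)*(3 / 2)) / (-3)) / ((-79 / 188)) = 893 / 553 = 1.61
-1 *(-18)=18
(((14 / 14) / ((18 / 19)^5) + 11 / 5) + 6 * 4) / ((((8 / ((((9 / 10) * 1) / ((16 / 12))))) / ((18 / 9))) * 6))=259913903 / 335923200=0.77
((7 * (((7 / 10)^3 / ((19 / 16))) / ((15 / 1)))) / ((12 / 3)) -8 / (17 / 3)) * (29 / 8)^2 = -1403782903 / 77520000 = -18.11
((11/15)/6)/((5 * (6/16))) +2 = 1394/675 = 2.07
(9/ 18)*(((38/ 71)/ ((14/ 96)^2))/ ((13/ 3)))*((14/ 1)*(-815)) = -214064640/ 6461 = -33131.81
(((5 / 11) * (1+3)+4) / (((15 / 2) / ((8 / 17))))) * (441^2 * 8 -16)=1593171968 / 2805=567975.75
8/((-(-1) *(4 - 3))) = 8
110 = 110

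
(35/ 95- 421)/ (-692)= 1998/ 3287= 0.61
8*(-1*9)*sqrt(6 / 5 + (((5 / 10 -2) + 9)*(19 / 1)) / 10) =-36*sqrt(1545) / 5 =-283.01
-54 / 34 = -27 / 17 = -1.59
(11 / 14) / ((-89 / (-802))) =7.08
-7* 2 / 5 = -2.80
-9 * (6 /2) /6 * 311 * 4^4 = -358272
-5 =-5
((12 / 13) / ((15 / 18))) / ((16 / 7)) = 63 / 130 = 0.48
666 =666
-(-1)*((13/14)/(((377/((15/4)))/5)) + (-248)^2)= 99882571/1624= 61504.05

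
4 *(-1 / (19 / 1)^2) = -4 / 361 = -0.01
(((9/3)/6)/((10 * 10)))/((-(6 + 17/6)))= -3/5300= -0.00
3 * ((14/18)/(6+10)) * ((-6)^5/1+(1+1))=-27209/24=-1133.71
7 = 7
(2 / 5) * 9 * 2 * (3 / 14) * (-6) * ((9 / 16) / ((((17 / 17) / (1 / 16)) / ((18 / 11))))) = -6561 / 12320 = -0.53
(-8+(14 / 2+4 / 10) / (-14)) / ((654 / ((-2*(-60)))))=-1.56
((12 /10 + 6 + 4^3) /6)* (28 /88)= 623 /165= 3.78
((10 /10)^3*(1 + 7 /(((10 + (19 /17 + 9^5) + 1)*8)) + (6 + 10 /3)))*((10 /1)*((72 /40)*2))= 747006087 /2008078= 372.00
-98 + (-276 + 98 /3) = -1024 /3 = -341.33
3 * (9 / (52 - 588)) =-27 / 536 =-0.05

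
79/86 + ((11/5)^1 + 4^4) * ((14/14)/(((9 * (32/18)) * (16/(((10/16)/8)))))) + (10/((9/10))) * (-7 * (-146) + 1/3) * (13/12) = 702296865961/57065472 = 12306.86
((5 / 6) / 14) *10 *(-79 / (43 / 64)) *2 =-126400 / 903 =-139.98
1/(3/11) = 11/3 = 3.67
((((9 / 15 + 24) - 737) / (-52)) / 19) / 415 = 0.00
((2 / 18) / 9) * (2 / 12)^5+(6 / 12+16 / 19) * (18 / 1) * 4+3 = 1192317427 / 11967264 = 99.63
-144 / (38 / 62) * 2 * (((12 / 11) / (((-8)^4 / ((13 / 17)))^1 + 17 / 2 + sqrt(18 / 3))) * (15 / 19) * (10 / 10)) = -1942702444800 / 25753339634033 + 362119680 * sqrt(6) / 25753339634033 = -0.08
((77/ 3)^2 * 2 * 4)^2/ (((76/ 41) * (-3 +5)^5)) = 1441274681/ 3078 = 468250.38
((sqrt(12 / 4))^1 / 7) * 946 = 946 * sqrt(3) / 7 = 234.07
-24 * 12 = -288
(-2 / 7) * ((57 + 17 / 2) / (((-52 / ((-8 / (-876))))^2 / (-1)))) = 131 / 226951452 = 0.00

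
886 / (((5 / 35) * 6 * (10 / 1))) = 3101 / 30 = 103.37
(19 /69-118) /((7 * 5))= -8123 /2415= -3.36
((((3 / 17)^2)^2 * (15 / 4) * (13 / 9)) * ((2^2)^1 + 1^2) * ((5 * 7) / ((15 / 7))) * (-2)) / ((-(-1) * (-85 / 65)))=1863225 / 2839714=0.66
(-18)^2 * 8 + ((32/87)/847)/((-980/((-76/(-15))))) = 701931937792/270807075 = 2592.00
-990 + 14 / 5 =-4936 / 5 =-987.20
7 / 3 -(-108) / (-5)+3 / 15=-286 / 15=-19.07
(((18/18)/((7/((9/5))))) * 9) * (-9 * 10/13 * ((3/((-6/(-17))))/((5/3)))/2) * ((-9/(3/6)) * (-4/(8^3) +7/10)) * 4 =148232673/72800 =2036.16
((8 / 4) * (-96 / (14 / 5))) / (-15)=4.57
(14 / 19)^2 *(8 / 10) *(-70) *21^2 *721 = -9667423.65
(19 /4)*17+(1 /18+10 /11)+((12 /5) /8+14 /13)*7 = 2351429 /25740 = 91.35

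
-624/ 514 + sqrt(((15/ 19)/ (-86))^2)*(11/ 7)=-3526251/ 2939566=-1.20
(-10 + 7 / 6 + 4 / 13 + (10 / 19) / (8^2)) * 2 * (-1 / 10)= 40393 / 23712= 1.70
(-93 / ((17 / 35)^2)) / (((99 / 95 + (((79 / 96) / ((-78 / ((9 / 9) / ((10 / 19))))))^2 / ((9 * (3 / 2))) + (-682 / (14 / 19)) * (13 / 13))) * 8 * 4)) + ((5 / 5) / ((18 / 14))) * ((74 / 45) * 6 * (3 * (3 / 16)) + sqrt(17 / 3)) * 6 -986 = -948.98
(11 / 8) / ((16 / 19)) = 209 / 128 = 1.63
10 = 10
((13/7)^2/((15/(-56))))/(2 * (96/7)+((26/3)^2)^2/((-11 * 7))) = 50193/178690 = 0.28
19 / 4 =4.75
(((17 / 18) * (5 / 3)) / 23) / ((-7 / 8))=-340 / 4347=-0.08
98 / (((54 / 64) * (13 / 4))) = 12544 / 351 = 35.74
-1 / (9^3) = -1 / 729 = -0.00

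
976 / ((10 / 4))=1952 / 5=390.40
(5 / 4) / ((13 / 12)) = 15 / 13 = 1.15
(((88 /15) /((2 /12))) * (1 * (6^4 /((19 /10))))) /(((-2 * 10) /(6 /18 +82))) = -494208 /5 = -98841.60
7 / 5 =1.40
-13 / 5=-2.60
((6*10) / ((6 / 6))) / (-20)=-3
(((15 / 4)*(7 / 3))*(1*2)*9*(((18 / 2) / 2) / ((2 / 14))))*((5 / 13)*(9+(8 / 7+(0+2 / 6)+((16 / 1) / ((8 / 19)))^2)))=36080100 / 13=2775392.31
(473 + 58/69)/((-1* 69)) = -32695/4761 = -6.87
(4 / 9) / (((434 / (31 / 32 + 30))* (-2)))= -991 / 62496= -0.02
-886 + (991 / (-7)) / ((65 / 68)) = -470518 / 455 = -1034.11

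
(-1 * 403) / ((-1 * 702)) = 31 / 54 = 0.57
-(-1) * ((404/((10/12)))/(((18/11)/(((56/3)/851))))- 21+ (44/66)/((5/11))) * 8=-104.28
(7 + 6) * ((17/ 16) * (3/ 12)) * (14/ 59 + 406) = 165529/ 118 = 1402.79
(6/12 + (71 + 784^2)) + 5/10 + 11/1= 614739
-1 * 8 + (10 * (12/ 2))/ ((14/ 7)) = 22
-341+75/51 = -5772/17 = -339.53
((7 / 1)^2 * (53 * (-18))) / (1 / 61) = -2851506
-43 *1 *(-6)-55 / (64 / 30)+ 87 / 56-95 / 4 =47045 / 224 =210.02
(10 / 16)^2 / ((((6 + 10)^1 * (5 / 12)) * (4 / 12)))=45 / 256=0.18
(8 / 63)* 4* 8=256 / 63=4.06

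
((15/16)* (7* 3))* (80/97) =1575/97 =16.24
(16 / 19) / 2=8 / 19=0.42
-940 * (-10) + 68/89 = 836668/89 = 9400.76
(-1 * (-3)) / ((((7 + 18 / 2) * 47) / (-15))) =-45 / 752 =-0.06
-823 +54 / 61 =-50149 / 61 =-822.11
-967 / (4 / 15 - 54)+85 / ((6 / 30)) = 443.00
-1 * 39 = -39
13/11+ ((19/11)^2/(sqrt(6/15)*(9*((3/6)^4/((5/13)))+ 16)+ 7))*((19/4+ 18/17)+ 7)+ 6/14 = -515730724/250931373+ 5960110*sqrt(10)/3258849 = 3.73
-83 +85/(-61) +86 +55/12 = 4531/732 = 6.19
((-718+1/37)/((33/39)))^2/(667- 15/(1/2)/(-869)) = 856526395725/793544957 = 1079.37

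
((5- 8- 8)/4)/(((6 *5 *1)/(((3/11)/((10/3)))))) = -3/400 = -0.01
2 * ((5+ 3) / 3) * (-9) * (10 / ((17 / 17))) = -480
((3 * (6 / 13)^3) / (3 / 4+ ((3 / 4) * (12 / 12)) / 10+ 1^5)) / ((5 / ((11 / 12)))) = 4752 / 160381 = 0.03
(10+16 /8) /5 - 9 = -33 /5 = -6.60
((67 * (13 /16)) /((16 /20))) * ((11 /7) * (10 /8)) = 239525 /1792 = 133.66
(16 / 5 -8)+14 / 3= -0.13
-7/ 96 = -0.07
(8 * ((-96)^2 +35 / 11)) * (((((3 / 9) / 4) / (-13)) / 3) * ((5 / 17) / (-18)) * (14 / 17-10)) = -2028220 / 85833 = -23.63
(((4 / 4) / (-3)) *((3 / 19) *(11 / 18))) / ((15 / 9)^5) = -297 / 118750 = -0.00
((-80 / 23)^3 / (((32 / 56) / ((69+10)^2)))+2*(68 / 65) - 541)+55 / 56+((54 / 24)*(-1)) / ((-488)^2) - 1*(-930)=-2421600948778353241 / 5273446447360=-459206.51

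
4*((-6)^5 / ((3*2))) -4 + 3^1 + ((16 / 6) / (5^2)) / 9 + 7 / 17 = -59493014 / 11475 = -5184.58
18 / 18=1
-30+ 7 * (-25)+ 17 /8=-1623 /8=-202.88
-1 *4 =-4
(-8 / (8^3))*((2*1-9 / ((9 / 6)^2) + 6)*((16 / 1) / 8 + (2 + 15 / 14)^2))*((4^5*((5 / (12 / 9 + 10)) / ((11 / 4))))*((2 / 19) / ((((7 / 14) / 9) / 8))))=-309795840 / 174097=-1779.44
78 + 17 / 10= 797 / 10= 79.70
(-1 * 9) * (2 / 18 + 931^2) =-7800850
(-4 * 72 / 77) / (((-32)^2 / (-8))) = 9 / 308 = 0.03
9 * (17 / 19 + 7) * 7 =9450 / 19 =497.37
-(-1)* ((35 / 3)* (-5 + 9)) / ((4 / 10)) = 350 / 3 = 116.67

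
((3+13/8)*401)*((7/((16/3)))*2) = 311577/64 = 4868.39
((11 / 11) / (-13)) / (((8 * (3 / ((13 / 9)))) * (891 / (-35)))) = 35 / 192456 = 0.00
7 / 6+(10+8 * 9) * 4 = 1975 / 6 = 329.17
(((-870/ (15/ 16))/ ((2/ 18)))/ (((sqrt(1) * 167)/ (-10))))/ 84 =6960/ 1169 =5.95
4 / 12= 1 / 3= 0.33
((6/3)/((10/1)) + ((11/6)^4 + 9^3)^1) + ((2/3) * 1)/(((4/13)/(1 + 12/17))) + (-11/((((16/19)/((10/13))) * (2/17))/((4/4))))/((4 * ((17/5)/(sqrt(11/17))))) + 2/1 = 741.14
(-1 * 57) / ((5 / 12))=-684 / 5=-136.80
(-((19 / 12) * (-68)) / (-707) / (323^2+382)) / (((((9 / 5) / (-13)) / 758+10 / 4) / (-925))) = 7360322125 / 13677093545073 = 0.00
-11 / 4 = -2.75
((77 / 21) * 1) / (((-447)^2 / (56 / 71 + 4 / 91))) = 59180 / 3872897847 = 0.00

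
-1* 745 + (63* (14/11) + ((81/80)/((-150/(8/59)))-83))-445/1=-387069797/324500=-1192.82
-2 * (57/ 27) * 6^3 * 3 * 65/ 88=-22230/ 11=-2020.91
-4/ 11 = -0.36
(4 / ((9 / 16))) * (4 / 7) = 256 / 63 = 4.06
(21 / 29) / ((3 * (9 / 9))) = 7 / 29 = 0.24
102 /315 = 34 /105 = 0.32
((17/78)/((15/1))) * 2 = 17/585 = 0.03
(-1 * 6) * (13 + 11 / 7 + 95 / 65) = -8754 / 91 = -96.20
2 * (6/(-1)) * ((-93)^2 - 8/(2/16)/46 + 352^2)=-1590619.30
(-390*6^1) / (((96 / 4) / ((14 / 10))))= -273 / 2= -136.50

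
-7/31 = -0.23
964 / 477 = 2.02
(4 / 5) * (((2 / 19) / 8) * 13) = 13 / 95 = 0.14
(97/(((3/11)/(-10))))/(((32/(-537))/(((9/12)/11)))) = 260445/64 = 4069.45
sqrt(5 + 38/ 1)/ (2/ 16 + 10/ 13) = 104*sqrt(43)/ 93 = 7.33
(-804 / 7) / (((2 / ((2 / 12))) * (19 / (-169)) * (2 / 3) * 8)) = 33969 / 2128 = 15.96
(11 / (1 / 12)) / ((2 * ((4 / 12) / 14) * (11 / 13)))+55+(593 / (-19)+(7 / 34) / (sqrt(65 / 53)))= 7 * sqrt(3445) / 2210+62696 / 19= 3299.98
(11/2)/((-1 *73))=-11/146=-0.08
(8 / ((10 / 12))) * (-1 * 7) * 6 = -2016 / 5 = -403.20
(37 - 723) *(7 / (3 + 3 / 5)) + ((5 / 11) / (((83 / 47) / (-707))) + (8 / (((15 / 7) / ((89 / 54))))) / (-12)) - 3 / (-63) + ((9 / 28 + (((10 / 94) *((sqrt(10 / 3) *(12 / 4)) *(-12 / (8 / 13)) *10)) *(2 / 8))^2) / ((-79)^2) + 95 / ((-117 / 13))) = -1307539957346470291 / 856416411191880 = -1526.76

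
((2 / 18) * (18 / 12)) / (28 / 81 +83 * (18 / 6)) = 27 / 40394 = 0.00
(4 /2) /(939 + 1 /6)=12 /5635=0.00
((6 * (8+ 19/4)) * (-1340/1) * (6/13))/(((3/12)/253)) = -622440720/13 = -47880055.38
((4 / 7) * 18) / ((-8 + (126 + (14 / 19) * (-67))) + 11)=1368 / 10591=0.13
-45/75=-3/5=-0.60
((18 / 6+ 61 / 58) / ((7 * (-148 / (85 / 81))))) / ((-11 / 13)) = 259675 / 53538408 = 0.00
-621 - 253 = -874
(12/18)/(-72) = -1/108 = -0.01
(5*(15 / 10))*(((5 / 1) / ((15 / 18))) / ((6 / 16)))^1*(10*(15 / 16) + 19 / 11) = 14655 / 11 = 1332.27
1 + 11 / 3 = 14 / 3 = 4.67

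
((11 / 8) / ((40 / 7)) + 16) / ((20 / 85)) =88349 / 1280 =69.02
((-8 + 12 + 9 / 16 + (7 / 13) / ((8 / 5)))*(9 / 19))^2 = 84107241 / 15618304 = 5.39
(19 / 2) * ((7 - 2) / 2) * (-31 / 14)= -2945 / 56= -52.59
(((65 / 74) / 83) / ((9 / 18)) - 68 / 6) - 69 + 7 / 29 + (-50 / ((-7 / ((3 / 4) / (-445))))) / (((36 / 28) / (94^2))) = -1290432269 / 7926251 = -162.80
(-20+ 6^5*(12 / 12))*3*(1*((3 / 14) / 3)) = 1662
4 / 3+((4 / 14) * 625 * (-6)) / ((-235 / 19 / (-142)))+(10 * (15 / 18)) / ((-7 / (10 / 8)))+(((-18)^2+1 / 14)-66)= -47545745 / 3948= -12043.00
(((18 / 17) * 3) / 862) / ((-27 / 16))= -16 / 7327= -0.00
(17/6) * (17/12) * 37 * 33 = 117623/24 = 4900.96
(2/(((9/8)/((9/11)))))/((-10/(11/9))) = -8/45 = -0.18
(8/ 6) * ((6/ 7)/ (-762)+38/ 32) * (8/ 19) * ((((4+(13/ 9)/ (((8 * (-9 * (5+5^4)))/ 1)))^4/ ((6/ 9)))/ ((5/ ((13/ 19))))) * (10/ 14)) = 92433991917791679341244253/ 3697646951379072497025024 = 25.00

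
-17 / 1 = -17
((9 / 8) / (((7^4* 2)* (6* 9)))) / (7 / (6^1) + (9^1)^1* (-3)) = -0.00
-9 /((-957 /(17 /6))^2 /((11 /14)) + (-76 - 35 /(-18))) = -46818 /754940411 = -0.00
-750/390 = -25/13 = -1.92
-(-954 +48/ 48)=953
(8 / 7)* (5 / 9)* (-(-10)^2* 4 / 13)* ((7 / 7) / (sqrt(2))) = -8000* sqrt(2) / 819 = -13.81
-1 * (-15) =15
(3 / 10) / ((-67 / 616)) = -924 / 335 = -2.76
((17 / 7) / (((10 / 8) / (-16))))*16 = -497.37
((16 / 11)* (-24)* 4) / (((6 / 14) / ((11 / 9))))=-3584 / 9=-398.22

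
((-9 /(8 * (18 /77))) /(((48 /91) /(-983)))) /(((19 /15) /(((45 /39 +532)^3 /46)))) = 882063769429369835 /37812736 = 23327160706.63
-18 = -18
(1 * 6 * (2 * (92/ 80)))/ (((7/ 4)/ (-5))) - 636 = -675.43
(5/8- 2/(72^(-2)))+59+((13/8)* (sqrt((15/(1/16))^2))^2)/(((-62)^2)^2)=-76159959507/7388168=-10308.37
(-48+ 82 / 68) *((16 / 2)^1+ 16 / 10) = -38184 / 85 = -449.22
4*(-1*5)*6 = -120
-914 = -914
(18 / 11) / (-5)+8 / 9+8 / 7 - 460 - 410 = -3008644 / 3465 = -868.30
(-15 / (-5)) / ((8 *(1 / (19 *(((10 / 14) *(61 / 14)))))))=17385 / 784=22.17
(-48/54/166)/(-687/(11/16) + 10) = 22/4064427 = 0.00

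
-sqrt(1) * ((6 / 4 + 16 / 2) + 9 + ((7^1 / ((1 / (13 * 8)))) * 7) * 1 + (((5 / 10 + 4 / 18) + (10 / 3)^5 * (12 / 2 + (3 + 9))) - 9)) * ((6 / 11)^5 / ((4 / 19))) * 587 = -271313409888 / 161051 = -1684642.81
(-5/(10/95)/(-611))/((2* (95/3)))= 0.00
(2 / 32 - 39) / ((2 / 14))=-4361 / 16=-272.56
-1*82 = -82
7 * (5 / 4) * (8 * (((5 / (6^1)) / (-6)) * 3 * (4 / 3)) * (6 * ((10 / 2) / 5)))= -700 / 3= -233.33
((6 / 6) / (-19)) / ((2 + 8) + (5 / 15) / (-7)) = -21 / 3971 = -0.01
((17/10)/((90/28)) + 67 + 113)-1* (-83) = 59294/225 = 263.53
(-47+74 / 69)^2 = 10042561 / 4761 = 2109.34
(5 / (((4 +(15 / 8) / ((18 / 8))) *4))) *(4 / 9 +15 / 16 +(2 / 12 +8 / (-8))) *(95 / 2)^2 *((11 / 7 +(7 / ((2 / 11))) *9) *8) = 17371635875 / 19488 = 891401.68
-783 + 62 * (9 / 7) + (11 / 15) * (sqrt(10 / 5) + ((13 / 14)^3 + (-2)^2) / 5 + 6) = -47895259 / 68600 + 11 * sqrt(2) / 15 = -697.14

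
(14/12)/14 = 1/12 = 0.08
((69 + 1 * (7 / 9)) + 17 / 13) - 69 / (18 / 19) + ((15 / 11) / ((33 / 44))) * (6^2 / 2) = 79741 / 2574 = 30.98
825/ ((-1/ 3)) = -2475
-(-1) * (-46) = -46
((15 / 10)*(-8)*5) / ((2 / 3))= -90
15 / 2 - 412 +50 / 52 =-5246 / 13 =-403.54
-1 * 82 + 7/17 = -1387/17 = -81.59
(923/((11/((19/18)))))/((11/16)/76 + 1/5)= 53312480/125829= 423.69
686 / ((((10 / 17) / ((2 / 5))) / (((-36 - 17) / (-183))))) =618086 / 4575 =135.10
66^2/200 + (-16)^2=277.78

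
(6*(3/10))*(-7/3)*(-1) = 21/5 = 4.20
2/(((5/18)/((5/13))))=36/13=2.77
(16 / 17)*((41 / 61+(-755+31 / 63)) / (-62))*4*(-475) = -44034263200 / 2025261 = -21742.51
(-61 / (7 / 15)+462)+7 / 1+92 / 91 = 339.30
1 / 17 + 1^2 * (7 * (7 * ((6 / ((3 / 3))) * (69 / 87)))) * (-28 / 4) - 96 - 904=-1297649 / 493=-2632.15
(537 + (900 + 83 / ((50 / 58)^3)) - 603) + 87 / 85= 964.58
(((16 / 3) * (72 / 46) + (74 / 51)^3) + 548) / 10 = 853361174 / 15254865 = 55.94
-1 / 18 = -0.06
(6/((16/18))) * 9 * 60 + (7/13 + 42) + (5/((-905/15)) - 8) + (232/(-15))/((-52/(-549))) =41367661/11765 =3516.16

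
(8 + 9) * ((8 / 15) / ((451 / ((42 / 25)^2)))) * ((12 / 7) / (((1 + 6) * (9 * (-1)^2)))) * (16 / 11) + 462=7162478566 / 15503125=462.00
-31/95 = -0.33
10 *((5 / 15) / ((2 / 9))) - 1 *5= 10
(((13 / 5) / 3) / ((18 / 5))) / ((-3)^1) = -13 / 162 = -0.08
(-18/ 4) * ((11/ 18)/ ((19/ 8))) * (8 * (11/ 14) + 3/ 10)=-5071/ 665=-7.63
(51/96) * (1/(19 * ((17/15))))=15/608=0.02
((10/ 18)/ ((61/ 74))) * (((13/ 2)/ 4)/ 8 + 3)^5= 66979366203125/ 294742130688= 227.25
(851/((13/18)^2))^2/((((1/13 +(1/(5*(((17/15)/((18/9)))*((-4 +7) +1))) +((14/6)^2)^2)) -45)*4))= -52342334095176/1195025195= -43800.19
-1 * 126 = -126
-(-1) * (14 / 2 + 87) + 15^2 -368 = -49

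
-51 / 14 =-3.64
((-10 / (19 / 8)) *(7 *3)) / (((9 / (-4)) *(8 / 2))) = 560 / 57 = 9.82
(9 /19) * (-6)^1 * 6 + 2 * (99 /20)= -7.15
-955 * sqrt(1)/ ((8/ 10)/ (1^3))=-4775/ 4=-1193.75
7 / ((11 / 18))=126 / 11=11.45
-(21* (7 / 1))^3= -3176523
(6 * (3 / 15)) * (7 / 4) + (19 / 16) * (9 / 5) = 339 / 80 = 4.24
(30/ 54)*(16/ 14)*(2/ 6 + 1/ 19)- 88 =-87.75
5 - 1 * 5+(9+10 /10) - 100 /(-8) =22.50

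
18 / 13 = 1.38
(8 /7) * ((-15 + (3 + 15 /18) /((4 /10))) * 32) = -198.10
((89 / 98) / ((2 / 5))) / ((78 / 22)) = 4895 / 7644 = 0.64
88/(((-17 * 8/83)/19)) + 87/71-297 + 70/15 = -4749013/3621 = -1311.52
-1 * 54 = -54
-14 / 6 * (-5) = 35 / 3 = 11.67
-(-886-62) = 948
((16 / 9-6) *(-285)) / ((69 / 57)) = 68590 / 69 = 994.06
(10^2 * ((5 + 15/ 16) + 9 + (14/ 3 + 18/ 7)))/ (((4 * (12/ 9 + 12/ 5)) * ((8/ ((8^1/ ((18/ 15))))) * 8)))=4656875/ 301056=15.47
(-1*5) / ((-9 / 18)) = 10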